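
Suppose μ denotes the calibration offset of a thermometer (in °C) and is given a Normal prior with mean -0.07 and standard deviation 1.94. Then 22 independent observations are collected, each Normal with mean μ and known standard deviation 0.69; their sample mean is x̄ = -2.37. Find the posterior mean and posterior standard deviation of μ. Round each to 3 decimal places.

Posterior mean ≈ -2.357; posterior SD ≈ 0.147

Prior precision 1/τ₀² = 1/1.94² = 0.265703; data precision n/σ² = 22/0.69² = 46.2088.
Posterior precision = 0.265703 + 46.2088 = 46.4745, giving posterior SD = 1/√46.4745 = 0.147.
Posterior mean = (0.265703·-0.07 + 46.2088·-2.37) / 46.4745 = -2.357.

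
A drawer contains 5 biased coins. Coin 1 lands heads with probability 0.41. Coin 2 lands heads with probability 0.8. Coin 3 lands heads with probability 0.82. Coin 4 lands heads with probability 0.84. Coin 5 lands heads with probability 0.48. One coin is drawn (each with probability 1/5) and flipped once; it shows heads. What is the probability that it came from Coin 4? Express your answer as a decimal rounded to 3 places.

Posterior probability ≈ 0.251

P(heads|C1) = 0.41; P(heads|C2) = 0.8; P(heads|C3) = 0.82; P(heads|C4) = 0.84; P(heads|C5) = 0.48.
Prior × likelihood for each source: 0.2·0.41=0.08200, 0.2·0.8=0.1600, 0.2·0.82=0.1640, 0.2·0.84=0.1680, 0.2·0.48=0.09600. Summing gives P(heads) = 0.67000.
P(Coin 4 | heads) = 0.1680 / 0.67000 = 0.251.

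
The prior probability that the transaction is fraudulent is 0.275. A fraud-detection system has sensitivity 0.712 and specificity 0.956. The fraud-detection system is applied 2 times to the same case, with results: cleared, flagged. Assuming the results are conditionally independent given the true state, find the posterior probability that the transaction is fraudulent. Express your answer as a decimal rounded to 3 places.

Posterior P(H) ≈ 0.649

Let H be the event that the transaction is fraudulent; start with P(H) = 0.275. P('flagged'|H) = 0.712, P('flagged'|¬H) = 0.044.
Update on result 1 ('cleared'): P(H) ← 0.288·0.2750 / (0.288·0.2750 + 0.956·0.7250) = 0.079200/0.77230 = 0.1026.
Update on result 2 ('flagged'): P(H) ← 0.712·0.1026 / (0.712·0.1026 + 0.044·0.8974) = 0.073016/0.11250 = 0.6490.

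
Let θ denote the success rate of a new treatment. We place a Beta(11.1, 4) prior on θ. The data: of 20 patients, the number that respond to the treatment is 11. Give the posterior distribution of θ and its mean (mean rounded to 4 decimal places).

Posterior: Beta(22.1, 13); mean ≈ 0.6296

The binomial likelihood is conjugate to the Beta prior: with 11 successes and 9 failures, the posterior is Beta(11.1+11, 4+9) = Beta(22.1, 13).
E[θ | data] = 22.1/(22.1+13) = 0.6296.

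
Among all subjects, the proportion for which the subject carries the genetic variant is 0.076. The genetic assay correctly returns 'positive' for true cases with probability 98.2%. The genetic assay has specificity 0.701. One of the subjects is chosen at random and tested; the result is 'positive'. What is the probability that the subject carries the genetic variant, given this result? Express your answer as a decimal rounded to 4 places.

P(H | E) ≈ 0.2127

Write H for 'the subject carries the genetic variant'. Prior odds H:¬H = 0.076/0.924 = 0.082251. For the 'positive' outcome, the likelihood ratio is 0.982/0.299 = 3.2843.
Posterior odds = 0.082251 × 3.2843 = 0.27014, so P(H|E) = 0.27014/(1+0.27014) = 0.2127.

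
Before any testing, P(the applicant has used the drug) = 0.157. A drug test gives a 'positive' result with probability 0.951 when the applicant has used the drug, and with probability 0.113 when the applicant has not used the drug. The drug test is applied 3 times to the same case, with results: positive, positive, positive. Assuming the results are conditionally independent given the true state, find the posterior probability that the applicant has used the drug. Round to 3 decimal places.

With H the event that the applicant has used the drug, the joint likelihood of the observed sequence is P(data|H) = 0.951·0.951·0.951 = 0.86009 and P(data|¬H) = 0.113·0.113·0.113 = 0.0014429.
Bayes: P(H|data) = 0.157·0.86009 / (0.157·0.86009 + 0.843·0.0014429) = 0.13503/0.13625 = 0.9911.

Posterior P(H) ≈ 0.991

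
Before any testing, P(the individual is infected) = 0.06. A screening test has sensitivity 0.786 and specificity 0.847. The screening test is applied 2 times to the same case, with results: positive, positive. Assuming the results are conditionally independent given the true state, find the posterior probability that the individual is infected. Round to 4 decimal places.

Let H be the event that the individual is infected; start with P(H) = 0.06. P('positive'|H) = 0.786, P('positive'|¬H) = 0.153.
Update on result 1 ('positive'): P(H) ← 0.786·0.0600 / (0.786·0.0600 + 0.153·0.9400) = 0.047160/0.19098 = 0.2469.
Update on result 2 ('positive'): P(H) ← 0.786·0.2469 / (0.786·0.2469 + 0.153·0.7531) = 0.19409/0.30931 = 0.6275.

Posterior P(H) ≈ 0.6275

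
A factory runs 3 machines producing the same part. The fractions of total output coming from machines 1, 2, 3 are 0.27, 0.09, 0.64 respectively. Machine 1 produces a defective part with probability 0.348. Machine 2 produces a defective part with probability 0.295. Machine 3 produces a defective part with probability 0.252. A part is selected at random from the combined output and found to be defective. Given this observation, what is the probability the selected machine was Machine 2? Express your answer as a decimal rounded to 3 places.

Tabulate prior·likelihood by source: [1] prior 0.27, lik 0.348, product 0.09396; [2] prior 0.09, lik 0.295, product 0.02655; [3] prior 0.64, lik 0.252, product 0.1613.
Normalizing constant = 0.28179; the posterior for Machine 2 is its product over the sum, 0.02655/0.28179 = 0.094.

Posterior probability ≈ 0.094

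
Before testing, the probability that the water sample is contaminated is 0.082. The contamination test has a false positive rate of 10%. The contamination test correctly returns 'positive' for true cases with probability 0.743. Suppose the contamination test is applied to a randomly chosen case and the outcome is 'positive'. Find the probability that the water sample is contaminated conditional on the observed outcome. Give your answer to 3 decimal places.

P(H | E) ≈ 0.399

Let H be the event that the water sample is contaminated. P(H) = 0.082, so P(¬H) = 0.918. With E the 'positive' result, P(E|H) = 0.743 and P(E|¬H) = 0.1.
P(E) = 0.743·0.082 + 0.1·0.918 = 0.060926 + 0.091800 = 0.15273.
By Bayes' theorem, P(H|E) = 0.060926 / 0.15273 = 0.399.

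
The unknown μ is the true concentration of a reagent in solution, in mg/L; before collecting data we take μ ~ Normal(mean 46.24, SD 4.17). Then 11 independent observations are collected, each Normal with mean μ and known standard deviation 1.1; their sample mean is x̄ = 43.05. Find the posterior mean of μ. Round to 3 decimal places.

Prior precision 1/τ₀² = 1/4.17² = 0.0575080; data precision n/σ² = 11/1.1² = 9.09091.
Posterior precision = 0.0575080 + 9.09091 = 9.14842.
Posterior mean = (0.0575080·46.24 + 9.09091·43.05) / 9.14842 = 43.070.

Posterior mean ≈ 43.070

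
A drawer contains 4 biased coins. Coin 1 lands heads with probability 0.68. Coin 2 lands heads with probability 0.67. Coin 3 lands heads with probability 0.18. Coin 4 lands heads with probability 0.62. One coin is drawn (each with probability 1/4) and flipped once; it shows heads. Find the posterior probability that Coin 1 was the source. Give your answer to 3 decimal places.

Tabulate prior·likelihood by source: [1] prior 0.25, lik 0.68, product 0.1700; [2] prior 0.25, lik 0.67, product 0.1675; [3] prior 0.25, lik 0.18, product 0.04500; [4] prior 0.25, lik 0.62, product 0.1550.
Normalizing constant = 0.53750; the posterior for Coin 1 is its product over the sum, 0.1700/0.53750 = 0.316.

Posterior probability ≈ 0.316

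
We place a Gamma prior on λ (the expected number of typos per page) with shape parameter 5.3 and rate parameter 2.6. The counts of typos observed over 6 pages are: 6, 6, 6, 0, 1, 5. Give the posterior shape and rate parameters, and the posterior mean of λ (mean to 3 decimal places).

Total count ∑xᵢ = 24 over n = 6 pages.
Gamma is conjugate to the Poisson likelihood: posterior is Gamma(shape = 5.3+24 = 29.3, rate = 2.6+6 = 8.6).
E[λ | data] = 29.3/8.6 = 3.407.

Posterior: Gamma(shape=29.3, rate=8.6); mean ≈ 3.407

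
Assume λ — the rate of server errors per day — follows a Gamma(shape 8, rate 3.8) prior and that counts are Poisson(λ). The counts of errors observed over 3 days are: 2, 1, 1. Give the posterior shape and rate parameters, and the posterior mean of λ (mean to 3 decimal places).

Posterior: Gamma(shape=12, rate=6.8); mean ≈ 1.765

The Poisson likelihood adds the total count to the shape and the number of exposure periods to the rate. Here ∑xᵢ = 4 and n = 3, so shape 8→12 and rate 3.8→6.8.
Posterior mean = shape/rate = 12/6.8 = 1.765.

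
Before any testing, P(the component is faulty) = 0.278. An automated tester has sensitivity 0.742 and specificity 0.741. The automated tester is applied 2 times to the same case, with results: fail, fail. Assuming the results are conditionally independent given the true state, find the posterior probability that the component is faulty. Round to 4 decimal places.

Let H be the event that the component is faulty; start with P(H) = 0.278. P('fail'|H) = 0.742, P('fail'|¬H) = 0.259.
Update on result 1 ('fail'): P(H) ← 0.742·0.2780 / (0.742·0.2780 + 0.259·0.7220) = 0.20628/0.39327 = 0.5245.
Update on result 2 ('fail'): P(H) ← 0.742·0.5245 / (0.742·0.5245 + 0.259·0.4755) = 0.38919/0.51234 = 0.7596.

Posterior P(H) ≈ 0.7596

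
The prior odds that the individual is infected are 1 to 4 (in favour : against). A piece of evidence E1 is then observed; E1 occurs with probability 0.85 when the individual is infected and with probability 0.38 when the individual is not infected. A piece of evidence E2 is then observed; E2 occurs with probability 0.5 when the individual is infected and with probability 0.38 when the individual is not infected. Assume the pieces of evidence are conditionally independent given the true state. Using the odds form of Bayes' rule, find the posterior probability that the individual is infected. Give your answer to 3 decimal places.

Prior odds = 1/4 = 0.25000. In log-odds, ln(0.25000) = -1.3863.
Add log likelihood ratios: ln(2.2368) + ln(1.3158) = 1.0795.
Posterior log-odds = -0.30679, so posterior odds = exp(-0.30679) = 0.73580. Converting, P(H|E) = 0.73580/1.7358 = 0.424.

Posterior probability ≈ 0.424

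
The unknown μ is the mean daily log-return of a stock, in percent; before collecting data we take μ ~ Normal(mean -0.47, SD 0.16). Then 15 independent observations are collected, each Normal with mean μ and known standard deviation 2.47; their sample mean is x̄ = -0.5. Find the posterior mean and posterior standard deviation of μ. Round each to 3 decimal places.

Posterior mean ≈ -0.472; posterior SD ≈ 0.155

With known σ, the Normal prior is conjugate. Weight on the data is w = (n/σ²)/(n/σ² + 1/τ₀²) = 2.45865/(2.45865+39.0625) = 0.059214.
Posterior mean = w·x̄ + (1−w)·μ₀ = 0.059214·-0.5 + 0.94079·-0.47 = -0.472. Posterior variance = 1/(2.45865+39.0625) = 0.0240841, so SD = 0.155.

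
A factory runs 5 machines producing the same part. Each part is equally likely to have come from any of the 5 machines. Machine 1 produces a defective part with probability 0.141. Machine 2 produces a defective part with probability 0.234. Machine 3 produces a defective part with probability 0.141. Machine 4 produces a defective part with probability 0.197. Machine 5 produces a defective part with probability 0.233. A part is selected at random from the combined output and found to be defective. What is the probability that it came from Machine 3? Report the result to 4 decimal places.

P(defective|M1) = 0.141; P(defective|M2) = 0.234; P(defective|M3) = 0.141; P(defective|M4) = 0.197; P(defective|M5) = 0.233.
Prior × likelihood for each source: 0.2·0.141=0.02820, 0.2·0.234=0.04680, 0.2·0.141=0.02820, 0.2·0.197=0.03940, 0.2·0.233=0.04660. Summing gives P(defective) = 0.18920.
P(Machine 3 | defective) = 0.02820 / 0.18920 = 0.1490.

Posterior probability ≈ 0.1490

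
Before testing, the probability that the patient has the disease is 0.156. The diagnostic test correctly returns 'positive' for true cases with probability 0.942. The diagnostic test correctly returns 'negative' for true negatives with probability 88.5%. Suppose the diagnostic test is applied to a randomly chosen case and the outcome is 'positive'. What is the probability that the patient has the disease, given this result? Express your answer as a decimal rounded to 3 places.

P(H | E) ≈ 0.602

Let H be the event that the patient has the disease. P(H) = 0.156, so P(¬H) = 0.844. With E the 'positive' result, P(E|H) = 0.942 and P(E|¬H) = 0.115.
P(E) = 0.942·0.156 + 0.115·0.844 = 0.14695 + 0.097060 = 0.24401.
By Bayes' theorem, P(H|E) = 0.14695 / 0.24401 = 0.602.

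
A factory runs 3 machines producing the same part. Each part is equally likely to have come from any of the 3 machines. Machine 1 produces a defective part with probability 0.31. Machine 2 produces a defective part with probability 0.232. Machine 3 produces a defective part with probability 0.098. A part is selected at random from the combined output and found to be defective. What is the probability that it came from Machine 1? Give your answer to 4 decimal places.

Tabulate prior·likelihood by source: [1] prior 0.333333, lik 0.31, product 0.1033; [2] prior 0.333333, lik 0.232, product 0.07733; [3] prior 0.333333, lik 0.098, product 0.03267.
Normalizing constant = 0.21333; the posterior for Machine 1 is its product over the sum, 0.1033/0.21333 = 0.4844.

Posterior probability ≈ 0.4844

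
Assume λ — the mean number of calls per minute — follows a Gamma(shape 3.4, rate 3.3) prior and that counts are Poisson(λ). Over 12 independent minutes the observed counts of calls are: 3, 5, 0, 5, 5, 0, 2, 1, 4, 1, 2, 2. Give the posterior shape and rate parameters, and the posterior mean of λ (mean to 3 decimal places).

Total count ∑xᵢ = 30 over n = 12 minutes.
Gamma is conjugate to the Poisson likelihood: posterior is Gamma(shape = 3.4+30 = 33.4, rate = 3.3+12 = 15.3).
Posterior mean = shape/rate = 33.4/15.3 = 2.183.

Posterior: Gamma(shape=33.4, rate=15.3); mean ≈ 2.183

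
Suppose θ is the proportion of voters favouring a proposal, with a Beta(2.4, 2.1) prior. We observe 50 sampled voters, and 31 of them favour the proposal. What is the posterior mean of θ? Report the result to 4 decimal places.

Posterior mean ≈ 0.6128

Observing 31 successes and 19 failures updates Beta(2.4, 2.1) by adding the success and failure counts to the two shape parameters: α = 2.4+31 = 33.4, β = 2.1+19 = 21.1.
Posterior mean = α/(α+β) = 33.4/54.5 = 0.6128.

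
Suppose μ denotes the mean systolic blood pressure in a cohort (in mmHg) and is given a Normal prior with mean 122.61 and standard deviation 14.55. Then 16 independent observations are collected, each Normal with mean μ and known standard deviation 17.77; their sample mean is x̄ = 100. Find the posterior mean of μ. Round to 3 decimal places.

Prior precision 1/τ₀² = 1/14.55² = 0.00472361; data precision n/σ² = 16/17.77² = 0.0506693.
Posterior precision = 0.00472361 + 0.0506693 = 0.0553929.
Posterior mean = (0.00472361·122.61 + 0.0506693·100) / 0.0553929 = 101.928.

Posterior mean ≈ 101.928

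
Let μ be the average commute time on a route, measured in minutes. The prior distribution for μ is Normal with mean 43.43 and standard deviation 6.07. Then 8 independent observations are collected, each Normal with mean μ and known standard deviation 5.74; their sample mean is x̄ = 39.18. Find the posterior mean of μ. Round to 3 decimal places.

With known σ, the Normal prior is conjugate. Weight on the data is w = (n/σ²)/(n/σ² + 1/τ₀²) = 0.242810/(0.242810+0.0271408) = 0.89946.
Posterior mean = w·x̄ + (1−w)·μ₀ = 0.89946·39.18 + 0.10054·43.43 = 39.607.

Posterior mean ≈ 39.607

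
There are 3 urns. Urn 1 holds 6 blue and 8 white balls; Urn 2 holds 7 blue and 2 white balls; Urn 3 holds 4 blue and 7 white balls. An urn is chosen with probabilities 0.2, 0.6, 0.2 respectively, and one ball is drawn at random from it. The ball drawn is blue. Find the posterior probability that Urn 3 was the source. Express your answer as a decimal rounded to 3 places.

Tabulate prior·likelihood by source: [1] prior 0.2, lik 0.4286, product 0.08571; [2] prior 0.6, lik 0.7778, product 0.4667; [3] prior 0.2, lik 0.3636, product 0.07273.
Normalizing constant = 0.62511; the posterior for Urn 3 is its product over the sum, 0.07273/0.62511 = 0.116.

Posterior probability ≈ 0.116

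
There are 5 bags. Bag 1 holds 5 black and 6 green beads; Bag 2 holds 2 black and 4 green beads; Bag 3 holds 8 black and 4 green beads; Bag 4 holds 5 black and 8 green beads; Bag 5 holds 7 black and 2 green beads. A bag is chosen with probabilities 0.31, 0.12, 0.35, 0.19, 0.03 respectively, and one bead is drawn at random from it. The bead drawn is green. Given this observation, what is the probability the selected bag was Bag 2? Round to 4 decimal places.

P(green|Bag 1) = 0.5455; P(green|Bag 2) = 0.6667; P(green|Bag 3) = 0.3333; P(green|Bag 4) = 0.6154; P(green|Bag 5) = 0.2222.
Prior × likelihood for each source: 0.31·0.5455=0.1691, 0.12·0.6667=0.08000, 0.35·0.3333=0.1167, 0.19·0.6154=0.1169, 0.03·0.2222=0.006667. Summing gives P(green) = 0.48935.
P(Bag 2 | green) = 0.08000 / 0.48935 = 0.1635.

Posterior probability ≈ 0.1635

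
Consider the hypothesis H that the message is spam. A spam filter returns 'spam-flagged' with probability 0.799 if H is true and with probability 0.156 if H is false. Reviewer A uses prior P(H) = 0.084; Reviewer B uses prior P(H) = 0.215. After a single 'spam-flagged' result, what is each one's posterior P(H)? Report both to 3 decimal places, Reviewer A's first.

The likelihood ratio for a 'spam-flagged' result is 0.799/0.156 = 5.1218.
Reviewer A: prior odds 0.084/0.916 = 0.091703; posterior odds 0.46968; posterior probability 0.320.
Reviewer B: prior odds 0.215/0.785 = 0.27389; posterior odds 1.4028; posterior probability 0.584.

Reviewer A: 0.320; Reviewer B: 0.584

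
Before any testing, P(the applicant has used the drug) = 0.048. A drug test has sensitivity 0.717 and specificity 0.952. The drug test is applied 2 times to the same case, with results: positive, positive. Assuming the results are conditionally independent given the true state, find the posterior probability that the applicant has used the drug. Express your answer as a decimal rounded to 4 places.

Posterior P(H) ≈ 0.9184

Let H be the event that the applicant has used the drug; start with P(H) = 0.048. P('positive'|H) = 0.717, P('positive'|¬H) = 0.048.
Update on result 1 ('positive'): P(H) ← 0.717·0.0480 / (0.717·0.0480 + 0.048·0.9520) = 0.034416/0.080112 = 0.4296.
Update on result 2 ('positive'): P(H) ← 0.717·0.4296 / (0.717·0.4296 + 0.048·0.5704) = 0.30802/0.33540 = 0.9184.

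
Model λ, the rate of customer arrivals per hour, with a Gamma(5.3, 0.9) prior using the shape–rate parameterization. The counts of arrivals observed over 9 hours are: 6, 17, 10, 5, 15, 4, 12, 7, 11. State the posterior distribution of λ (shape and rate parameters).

Total count ∑xᵢ = 87 over n = 9 hours.
Gamma is conjugate to the Poisson likelihood: posterior is Gamma(shape = 5.3+87 = 92.3, rate = 0.9+9 = 9.9).

Posterior: Gamma(shape=92.3, rate=9.9)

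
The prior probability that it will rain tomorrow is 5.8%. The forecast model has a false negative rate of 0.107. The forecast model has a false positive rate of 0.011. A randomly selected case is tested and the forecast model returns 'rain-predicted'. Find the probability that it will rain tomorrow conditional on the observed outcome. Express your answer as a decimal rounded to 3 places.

Let H be the event that it will rain tomorrow. P(H) = 0.058, so P(¬H) = 0.942. With E the 'rain-predicted' result, P(E|H) = 0.893 and P(E|¬H) = 0.011.
P(E) = 0.893·0.058 + 0.011·0.942 = 0.051794 + 0.010362 = 0.062156.
By Bayes' theorem, P(H|E) = 0.051794 / 0.062156 = 0.833.

P(H | E) ≈ 0.833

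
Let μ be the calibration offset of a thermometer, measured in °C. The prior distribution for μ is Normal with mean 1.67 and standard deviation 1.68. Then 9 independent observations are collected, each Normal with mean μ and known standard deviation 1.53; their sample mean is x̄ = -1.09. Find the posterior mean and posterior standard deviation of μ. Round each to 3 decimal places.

Posterior mean ≈ -0.857; posterior SD ≈ 0.488

With known σ, the Normal prior is conjugate. Weight on the data is w = (n/σ²)/(n/σ² + 1/τ₀²) = 3.84468/(3.84468+0.354308) = 0.91562.
Posterior mean = w·x̄ + (1−w)·μ₀ = 0.91562·-1.09 + 0.084380·1.67 = -0.857. Posterior variance = 1/(3.84468+0.354308) = 0.238153, so SD = 0.488.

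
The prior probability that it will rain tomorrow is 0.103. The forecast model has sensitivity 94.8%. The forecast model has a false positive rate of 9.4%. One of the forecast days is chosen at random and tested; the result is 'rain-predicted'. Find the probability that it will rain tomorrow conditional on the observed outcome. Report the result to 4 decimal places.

P(H | E) ≈ 0.5366

Let H be the event that it will rain tomorrow. P(H) = 0.103, so P(¬H) = 0.897. With E the 'rain-predicted' result, P(E|H) = 0.948 and P(E|¬H) = 0.094.
P(E) = 0.948·0.103 + 0.094·0.897 = 0.097644 + 0.084318 = 0.18196.
By Bayes' theorem, P(H|E) = 0.097644 / 0.18196 = 0.5366.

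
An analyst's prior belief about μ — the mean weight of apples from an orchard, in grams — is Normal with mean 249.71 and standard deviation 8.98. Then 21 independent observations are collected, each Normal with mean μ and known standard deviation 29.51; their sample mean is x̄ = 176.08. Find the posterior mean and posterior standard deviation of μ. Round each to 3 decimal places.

Posterior mean ≈ 201.085; posterior SD ≈ 5.233

Prior precision 1/τ₀² = 1/8.98² = 0.0124007; data precision n/σ² = 21/29.51² = 0.0241146.
Posterior precision = 0.0124007 + 0.0241146 = 0.0365154, giving posterior SD = 1/√0.0365154 = 5.233.
Posterior mean = (0.0124007·249.71 + 0.0241146·176.08) / 0.0365154 = 201.085.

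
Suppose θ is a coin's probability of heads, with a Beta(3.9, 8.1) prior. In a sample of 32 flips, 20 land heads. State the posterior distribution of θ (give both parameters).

Posterior: Beta(23.9, 20.1)

The binomial likelihood is conjugate to the Beta prior: with 20 successes and 12 failures, the posterior is Beta(3.9+20, 8.1+12) = Beta(23.9, 20.1).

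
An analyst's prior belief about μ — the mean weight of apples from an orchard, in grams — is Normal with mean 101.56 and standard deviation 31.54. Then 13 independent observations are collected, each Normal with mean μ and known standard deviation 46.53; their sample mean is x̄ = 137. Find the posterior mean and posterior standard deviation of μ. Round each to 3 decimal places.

Prior precision 1/τ₀² = 1/31.54² = 0.00100526; data precision n/σ² = 13/46.53² = 0.00600451.
Posterior precision = 0.00100526 + 0.00600451 = 0.00700976, giving posterior SD = 1/√0.00700976 = 11.944.
Posterior mean = (0.00100526·101.56 + 0.00600451·137) / 0.00700976 = 131.918.

Posterior mean ≈ 131.918; posterior SD ≈ 11.944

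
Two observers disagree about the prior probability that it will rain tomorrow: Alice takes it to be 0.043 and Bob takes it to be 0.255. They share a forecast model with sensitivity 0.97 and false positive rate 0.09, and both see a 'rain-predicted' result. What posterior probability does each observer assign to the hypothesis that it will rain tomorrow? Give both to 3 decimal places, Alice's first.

The likelihood ratio for a 'rain-predicted' result is 0.97/0.09 = 10.778.
Alice: prior odds 0.043/0.957 = 0.044932; posterior odds 0.48427; posterior probability 0.326.
Bob: prior odds 0.255/0.745 = 0.34228; posterior odds 3.6890; posterior probability 0.787.

Alice: 0.326; Bob: 0.787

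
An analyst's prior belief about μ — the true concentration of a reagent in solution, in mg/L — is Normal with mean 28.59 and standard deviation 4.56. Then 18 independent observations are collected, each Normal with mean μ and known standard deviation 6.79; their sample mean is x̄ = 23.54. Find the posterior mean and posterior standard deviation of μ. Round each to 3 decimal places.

Prior precision 1/τ₀² = 1/4.56² = 0.0480917; data precision n/σ² = 18/6.79² = 0.390421.
Posterior precision = 0.0480917 + 0.390421 = 0.438513, giving posterior SD = 1/√0.438513 = 1.510.
Posterior mean = (0.0480917·28.59 + 0.390421·23.54) / 0.438513 = 24.094.

Posterior mean ≈ 24.094; posterior SD ≈ 1.510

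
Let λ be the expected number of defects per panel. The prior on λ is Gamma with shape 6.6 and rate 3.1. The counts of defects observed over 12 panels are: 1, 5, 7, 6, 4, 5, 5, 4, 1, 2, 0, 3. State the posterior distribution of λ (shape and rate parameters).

Total count ∑xᵢ = 43 over n = 12 panels.
Gamma is conjugate to the Poisson likelihood: posterior is Gamma(shape = 6.6+43 = 49.6, rate = 3.1+12 = 15.1).

Posterior: Gamma(shape=49.6, rate=15.1)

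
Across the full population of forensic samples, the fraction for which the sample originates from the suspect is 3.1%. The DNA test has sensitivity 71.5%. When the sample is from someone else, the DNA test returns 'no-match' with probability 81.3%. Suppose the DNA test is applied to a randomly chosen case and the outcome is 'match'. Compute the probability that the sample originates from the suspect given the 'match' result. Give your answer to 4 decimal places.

Write H for 'the sample originates from the suspect'. Prior odds H:¬H = 0.031/0.969 = 0.031992. For the 'match' outcome, the likelihood ratio is 0.715/0.187 = 3.8235.
Posterior odds = 0.031992 × 3.8235 = 0.12232, so P(H|E) = 0.12232/(1+0.12232) = 0.1090.

P(H | E) ≈ 0.1090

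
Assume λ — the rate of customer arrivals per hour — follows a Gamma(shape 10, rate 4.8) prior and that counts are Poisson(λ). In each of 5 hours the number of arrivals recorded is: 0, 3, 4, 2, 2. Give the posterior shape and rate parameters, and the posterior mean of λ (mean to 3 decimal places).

Posterior: Gamma(shape=21, rate=9.8); mean ≈ 2.143

The Poisson likelihood adds the total count to the shape and the number of exposure periods to the rate. Here ∑xᵢ = 11 and n = 5, so shape 10→21 and rate 4.8→9.8.
Posterior mean = shape/rate = 21/9.8 = 2.143.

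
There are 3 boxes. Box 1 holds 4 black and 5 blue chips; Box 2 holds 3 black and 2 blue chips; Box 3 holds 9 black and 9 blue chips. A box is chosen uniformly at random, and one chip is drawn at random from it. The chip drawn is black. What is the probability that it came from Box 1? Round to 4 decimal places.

Posterior probability ≈ 0.2878

Tabulate prior·likelihood by source: [1] prior 0.333333, lik 0.4444, product 0.1481; [2] prior 0.333333, lik 0.6, product 0.2000; [3] prior 0.333333, lik 0.5, product 0.1667.
Normalizing constant = 0.51481; the posterior for Box 1 is its product over the sum, 0.1481/0.51481 = 0.2878.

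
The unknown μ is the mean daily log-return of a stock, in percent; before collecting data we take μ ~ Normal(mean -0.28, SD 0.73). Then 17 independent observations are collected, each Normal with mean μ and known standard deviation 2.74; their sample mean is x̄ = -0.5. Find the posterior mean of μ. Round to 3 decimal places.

Posterior mean ≈ -0.400

With known σ, the Normal prior is conjugate. Weight on the data is w = (n/σ²)/(n/σ² + 1/τ₀²) = 2.26437/(2.26437+1.87652) = 0.54683.
Posterior mean = w·x̄ + (1−w)·μ₀ = 0.54683·-0.5 + 0.45317·-0.28 = -0.400.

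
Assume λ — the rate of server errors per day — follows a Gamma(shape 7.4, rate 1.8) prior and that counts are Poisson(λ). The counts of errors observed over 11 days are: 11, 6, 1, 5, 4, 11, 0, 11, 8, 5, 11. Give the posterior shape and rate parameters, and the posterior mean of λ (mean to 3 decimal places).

Posterior: Gamma(shape=80.4, rate=12.8); mean ≈ 6.281

Total count ∑xᵢ = 73 over n = 11 days.
Gamma is conjugate to the Poisson likelihood: posterior is Gamma(shape = 7.4+73 = 80.4, rate = 1.8+11 = 12.8).
E[λ | data] = 80.4/12.8 = 6.281.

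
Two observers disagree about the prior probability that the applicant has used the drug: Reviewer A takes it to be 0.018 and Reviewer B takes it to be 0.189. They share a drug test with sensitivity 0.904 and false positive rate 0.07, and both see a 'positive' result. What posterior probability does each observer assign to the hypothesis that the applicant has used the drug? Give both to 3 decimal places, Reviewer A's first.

Reviewer A: 0.191; Reviewer B: 0.751

P('+'|H) = 0.904, P('+'|¬H) = 0.07.
Reviewer A: numerator 0.904·0.018 = 0.016272; evidence = 0.016272+0.07·0.982 = 0.085012; posterior = 0.191.
Reviewer B: numerator 0.904·0.189 = 0.17086; evidence = 0.17086+0.07·0.811 = 0.22763; posterior = 0.751.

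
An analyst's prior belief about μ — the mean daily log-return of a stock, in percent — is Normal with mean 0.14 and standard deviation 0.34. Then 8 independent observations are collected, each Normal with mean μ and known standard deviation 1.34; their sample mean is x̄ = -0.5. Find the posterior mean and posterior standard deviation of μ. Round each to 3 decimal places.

Posterior mean ≈ -0.078; posterior SD ≈ 0.276

Prior precision 1/τ₀² = 1/0.34² = 8.65052; data precision n/σ² = 8/1.34² = 4.45534.
Posterior precision = 8.65052 + 4.45534 = 13.1059, giving posterior SD = 1/√13.1059 = 0.276.
Posterior mean = (8.65052·0.14 + 4.45534·-0.5) / 13.1059 = -0.078.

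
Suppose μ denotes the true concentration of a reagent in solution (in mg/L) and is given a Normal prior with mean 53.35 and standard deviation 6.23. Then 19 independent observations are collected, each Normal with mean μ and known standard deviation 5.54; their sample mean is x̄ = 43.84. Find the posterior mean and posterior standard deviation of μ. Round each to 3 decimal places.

Prior precision 1/τ₀² = 1/6.23² = 0.0257646; data precision n/σ² = 19/5.54² = 0.619062.
Posterior precision = 0.0257646 + 0.619062 = 0.644827, giving posterior SD = 1/√0.644827 = 1.245.
Posterior mean = (0.0257646·53.35 + 0.619062·43.84) / 0.644827 = 44.220.

Posterior mean ≈ 44.220; posterior SD ≈ 1.245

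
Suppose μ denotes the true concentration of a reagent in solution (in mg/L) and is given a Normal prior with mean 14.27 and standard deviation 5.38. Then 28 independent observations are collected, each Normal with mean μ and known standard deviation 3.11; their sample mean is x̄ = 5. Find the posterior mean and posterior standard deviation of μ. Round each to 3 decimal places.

With known σ, the Normal prior is conjugate. Weight on the data is w = (n/σ²)/(n/σ² + 1/τ₀²) = 2.89492/(2.89492+0.0345490) = 0.98821.
Posterior mean = w·x̄ + (1−w)·μ₀ = 0.98821·5 + 0.011794·14.27 = 5.109. Posterior variance = 1/(2.89492+0.0345490) = 0.341358, so SD = 0.584.

Posterior mean ≈ 5.109; posterior SD ≈ 0.584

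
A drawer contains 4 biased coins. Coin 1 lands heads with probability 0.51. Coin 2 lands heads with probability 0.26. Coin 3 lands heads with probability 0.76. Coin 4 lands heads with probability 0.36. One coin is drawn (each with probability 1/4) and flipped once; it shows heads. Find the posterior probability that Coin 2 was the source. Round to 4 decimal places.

Posterior probability ≈ 0.1376

P(heads|C1) = 0.51; P(heads|C2) = 0.26; P(heads|C3) = 0.76; P(heads|C4) = 0.36.
Prior × likelihood for each source: 0.25·0.51=0.1275, 0.25·0.26=0.06500, 0.25·0.76=0.1900, 0.25·0.36=0.09000. Summing gives P(heads) = 0.47250.
P(Coin 2 | heads) = 0.06500 / 0.47250 = 0.1376.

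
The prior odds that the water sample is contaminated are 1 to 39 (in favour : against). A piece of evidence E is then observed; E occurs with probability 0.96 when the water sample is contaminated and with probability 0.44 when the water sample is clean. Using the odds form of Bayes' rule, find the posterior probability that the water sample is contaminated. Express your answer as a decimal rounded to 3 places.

Prior odds = 1/39 = 0.025641.
Likelihood ratio for E = 0.96/0.44 = 2.1818.
Posterior odds = prior odds × LR = 0.055944.
Posterior probability = odds/(1+odds) = 0.055944/1.0559 = 0.053.

Posterior probability ≈ 0.053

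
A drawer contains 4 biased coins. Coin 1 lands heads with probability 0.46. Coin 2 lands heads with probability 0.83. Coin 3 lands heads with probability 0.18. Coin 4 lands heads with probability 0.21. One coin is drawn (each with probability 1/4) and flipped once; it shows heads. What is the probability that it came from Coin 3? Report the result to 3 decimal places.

P(heads|C1) = 0.46; P(heads|C2) = 0.83; P(heads|C3) = 0.18; P(heads|C4) = 0.21.
Prior × likelihood for each source: 0.25·0.46=0.1150, 0.25·0.83=0.2075, 0.25·0.18=0.04500, 0.25·0.21=0.05250. Summing gives P(heads) = 0.42000.
P(Coin 3 | heads) = 0.04500 / 0.42000 = 0.107.

Posterior probability ≈ 0.107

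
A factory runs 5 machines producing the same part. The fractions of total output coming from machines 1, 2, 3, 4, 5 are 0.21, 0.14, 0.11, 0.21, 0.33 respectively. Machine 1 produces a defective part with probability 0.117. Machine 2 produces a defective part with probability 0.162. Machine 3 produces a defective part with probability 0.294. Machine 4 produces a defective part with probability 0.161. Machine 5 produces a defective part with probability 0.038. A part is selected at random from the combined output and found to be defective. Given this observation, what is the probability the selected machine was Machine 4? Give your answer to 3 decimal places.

Posterior probability ≈ 0.268

Tabulate prior·likelihood by source: [1] prior 0.21, lik 0.117, product 0.02457; [2] prior 0.14, lik 0.162, product 0.02268; [3] prior 0.11, lik 0.294, product 0.03234; [4] prior 0.21, lik 0.161, product 0.03381; [5] prior 0.33, lik 0.038, product 0.01254.
Normalizing constant = 0.12594; the posterior for Machine 4 is its product over the sum, 0.03381/0.12594 = 0.268.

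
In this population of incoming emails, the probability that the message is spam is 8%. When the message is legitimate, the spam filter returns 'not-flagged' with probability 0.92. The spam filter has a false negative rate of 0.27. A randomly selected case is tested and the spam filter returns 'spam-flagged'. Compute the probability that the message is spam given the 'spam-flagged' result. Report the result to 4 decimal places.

P(H | E) ≈ 0.4424

Write H for 'the message is spam'. Prior odds H:¬H = 0.08/0.92 = 0.086957. For the 'spam-flagged' outcome, the likelihood ratio is 0.73/0.08 = 9.1250.
Posterior odds = 0.086957 × 9.1250 = 0.79348, so P(H|E) = 0.79348/(1+0.79348) = 0.4424.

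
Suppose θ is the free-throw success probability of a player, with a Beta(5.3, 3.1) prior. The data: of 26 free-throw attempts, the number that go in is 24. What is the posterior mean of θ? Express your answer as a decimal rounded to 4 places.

The binomial likelihood is conjugate to the Beta prior: with 24 successes and 2 failures, the posterior is Beta(5.3+24, 3.1+2) = Beta(29.3, 5.1).
Posterior mean = α/(α+β) = 29.3/34.4 = 0.8517.

Posterior mean ≈ 0.8517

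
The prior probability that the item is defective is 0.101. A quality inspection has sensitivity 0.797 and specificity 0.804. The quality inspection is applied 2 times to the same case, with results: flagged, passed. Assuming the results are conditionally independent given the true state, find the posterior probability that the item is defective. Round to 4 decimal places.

Posterior P(H) ≈ 0.1034

With H the event that the item is defective, the joint likelihood of the observed sequence is P(data|H) = 0.797·0.203 = 0.16179 and P(data|¬H) = 0.196·0.804 = 0.15758.
Bayes: P(H|data) = 0.101·0.16179 / (0.101·0.16179 + 0.899·0.15758) = 0.016341/0.15801 = 0.1034.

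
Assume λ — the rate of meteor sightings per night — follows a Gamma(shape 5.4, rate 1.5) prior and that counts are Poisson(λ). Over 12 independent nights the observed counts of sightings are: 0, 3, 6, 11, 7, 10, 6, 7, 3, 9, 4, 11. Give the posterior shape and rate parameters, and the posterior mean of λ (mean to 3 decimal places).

Posterior: Gamma(shape=82.4, rate=13.5); mean ≈ 6.104

The Poisson likelihood adds the total count to the shape and the number of exposure periods to the rate. Here ∑xᵢ = 77 and n = 12, so shape 5.4→82.4 and rate 1.5→13.5.
Posterior mean = shape/rate = 82.4/13.5 = 6.104.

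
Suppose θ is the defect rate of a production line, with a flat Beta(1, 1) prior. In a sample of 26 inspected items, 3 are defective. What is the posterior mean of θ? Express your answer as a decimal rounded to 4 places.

Observing 3 successes and 23 failures updates Beta(1, 1) by adding the success and failure counts to the two shape parameters: α = 1+3 = 4, β = 1+23 = 24.
E[θ | data] = 4/(4+24) = 0.1429.

Posterior mean ≈ 0.1429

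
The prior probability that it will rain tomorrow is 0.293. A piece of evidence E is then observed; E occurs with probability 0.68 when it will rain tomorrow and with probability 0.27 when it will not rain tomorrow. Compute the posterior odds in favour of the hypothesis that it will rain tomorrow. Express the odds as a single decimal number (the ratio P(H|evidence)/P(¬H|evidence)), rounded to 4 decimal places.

Prior odds = 0.293/(1−0.293) = 0.41443. In log-odds, ln(0.41443) = -0.88086.
Add log likelihood ratio: ln(2.5185) = 0.92367.
Posterior log-odds = 0.042813, so posterior odds = exp(0.042813) = 1.0437.

Posterior odds ≈ 1.0437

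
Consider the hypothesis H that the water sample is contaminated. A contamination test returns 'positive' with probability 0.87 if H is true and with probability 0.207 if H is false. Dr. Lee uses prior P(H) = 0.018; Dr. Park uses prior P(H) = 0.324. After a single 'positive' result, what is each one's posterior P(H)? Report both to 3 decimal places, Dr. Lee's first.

Dr. Lee: 0.072; Dr. Park: 0.668

The likelihood ratio for a 'positive' result is 0.87/0.207 = 4.2029.
Dr. Lee: prior odds 0.018/0.982 = 0.018330; posterior odds 0.077039; posterior probability 0.072.
Dr. Park: prior odds 0.324/0.676 = 0.47929; posterior odds 2.0144; posterior probability 0.668.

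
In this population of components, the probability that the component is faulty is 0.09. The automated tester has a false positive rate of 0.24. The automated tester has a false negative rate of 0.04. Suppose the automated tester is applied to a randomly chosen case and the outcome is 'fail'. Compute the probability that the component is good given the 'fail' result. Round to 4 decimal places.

P(¬H | E) ≈ 0.7165

Let H be the event that the component is faulty. P(H) = 0.09, so P(¬H) = 0.91. With E the 'fail' result, P(E|H) = 0.96 and P(E|¬H) = 0.24.
P(E) = 0.96·0.09 + 0.24·0.91 = 0.086400 + 0.21840 = 0.30480.
By Bayes' theorem, P(H|E) = 0.086400 / 0.30480 = 0.2835. Hence P(¬H|E) = 1 − 0.2835 = 0.7165.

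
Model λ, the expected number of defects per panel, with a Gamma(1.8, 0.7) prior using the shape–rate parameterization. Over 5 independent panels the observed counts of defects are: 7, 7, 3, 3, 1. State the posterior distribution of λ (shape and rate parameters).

Posterior: Gamma(shape=22.8, rate=5.7)

Total count ∑xᵢ = 21 over n = 5 panels.
Gamma is conjugate to the Poisson likelihood: posterior is Gamma(shape = 1.8+21 = 22.8, rate = 0.7+5 = 5.7).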